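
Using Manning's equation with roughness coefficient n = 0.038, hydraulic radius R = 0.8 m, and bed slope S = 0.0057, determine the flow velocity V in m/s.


Manning's equation gives V = (1/n) * R^(2/3) * S^(1/2).
First, compute R^(2/3) = 0.8^(2/3) = 0.8618.
Next, S^(1/2) = 0.0057^(1/2) = 0.075498.
Then 1/n = 1/0.038 = 26.32.
V = 26.32 * 0.8618 * 0.075498 = 1.7122 m/s.

1.7122


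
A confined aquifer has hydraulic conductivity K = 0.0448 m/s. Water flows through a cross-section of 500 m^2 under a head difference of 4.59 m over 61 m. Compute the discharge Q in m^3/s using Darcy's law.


Darcy's law: Q = K * A * i, where i = dh/L.
Hydraulic gradient i = 4.59 / 61 = 0.075246.
Q = 0.0448 * 500 * 0.075246
  = 1.6855 m^3/s.

1.6855


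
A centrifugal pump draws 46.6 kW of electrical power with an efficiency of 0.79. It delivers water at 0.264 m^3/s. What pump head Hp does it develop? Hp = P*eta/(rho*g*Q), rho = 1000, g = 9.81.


Pump head formula: Hp = P * eta / (rho * g * Q).
Numerator: P * eta = 46.6 * 1000 * 0.79 = 36814.0 W.
Denominator: rho * g * Q = 1000 * 9.81 * 0.264 = 2589.84.
Hp = 36814.0 / 2589.84 = 14.21 m.

14.21


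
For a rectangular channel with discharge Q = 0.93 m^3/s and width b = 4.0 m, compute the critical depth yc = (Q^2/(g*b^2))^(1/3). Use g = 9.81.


Using yc = (Q^2 / (g * b^2))^(1/3):
Q^2 = 0.93^2 = 0.86.
g * b^2 = 9.81 * 4.0^2 = 9.81 * 16.0 = 156.96.
Q^2 / (g*b^2) = 0.86 / 156.96 = 0.0055.
yc = 0.0055^(1/3) = 0.1766 m.

0.1766


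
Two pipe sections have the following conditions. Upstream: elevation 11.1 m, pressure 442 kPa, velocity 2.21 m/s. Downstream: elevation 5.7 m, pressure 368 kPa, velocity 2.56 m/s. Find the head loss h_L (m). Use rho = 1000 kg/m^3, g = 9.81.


Total head at each section: H = z + p/(rho*g) + V^2/(2g).
H1 = 11.1 + 442*1000/(1000*9.81) + 2.21^2/(2*9.81)
   = 11.1 + 45.056 + 0.2489
   = 56.405 m.
H2 = 5.7 + 368*1000/(1000*9.81) + 2.56^2/(2*9.81)
   = 5.7 + 37.513 + 0.334
   = 43.547 m.
h_L = H1 - H2 = 56.405 - 43.547 = 12.858 m.

12.858


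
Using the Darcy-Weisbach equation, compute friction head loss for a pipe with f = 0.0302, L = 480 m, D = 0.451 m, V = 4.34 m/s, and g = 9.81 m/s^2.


Darcy-Weisbach equation: h_f = f * (L/D) * V^2/(2g).
f * L/D = 0.0302 * 480/0.451 = 32.1419.
V^2/(2g) = 4.34^2 / (2*9.81) = 18.8356 / 19.62 = 0.96 m.
h_f = 32.1419 * 0.96 = 30.857 m.

30.857


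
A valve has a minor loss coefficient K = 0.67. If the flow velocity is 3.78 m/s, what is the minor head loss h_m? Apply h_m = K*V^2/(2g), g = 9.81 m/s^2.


Minor loss formula: h_m = K * V^2/(2g).
V^2 = 3.78^2 = 14.2884.
V^2/(2g) = 14.2884 / 19.62 = 0.7283 m.
h_m = 0.67 * 0.7283 = 0.4879 m.

0.4879


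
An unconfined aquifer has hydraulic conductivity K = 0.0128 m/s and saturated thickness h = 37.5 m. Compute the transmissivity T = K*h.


Transmissivity is defined as T = K * h.
T = 0.0128 * 37.5
  = 0.48 m^2/s.

0.48


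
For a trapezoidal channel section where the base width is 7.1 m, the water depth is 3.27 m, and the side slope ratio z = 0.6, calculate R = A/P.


For a trapezoidal section with side slope z:
A = (b + z*y)*y = (7.1 + 0.6*3.27)*3.27 = 29.633 m^2.
P = b + 2*y*sqrt(1 + z^2) = 7.1 + 2*3.27*sqrt(1 + 0.6^2) = 14.727 m.
R = A/P = 29.633 / 14.727 = 2.0122 m.

2.0122


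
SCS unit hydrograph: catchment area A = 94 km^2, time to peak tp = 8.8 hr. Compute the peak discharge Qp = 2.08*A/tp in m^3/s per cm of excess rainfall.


SCS formula: Qp = 2.08 * A / tp.
Qp = 2.08 * 94 / 8.8
   = 195.52 / 8.8
   = 22.22 m^3/s per cm.

22.22


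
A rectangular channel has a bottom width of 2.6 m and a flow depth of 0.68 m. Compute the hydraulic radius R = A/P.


For a rectangular section:
Flow area A = b * y = 2.6 * 0.68 = 1.77 m^2.
Wetted perimeter P = b + 2y = 2.6 + 2*0.68 = 3.96 m.
Hydraulic radius R = A/P = 1.77 / 3.96 = 0.4465 m.

0.4465


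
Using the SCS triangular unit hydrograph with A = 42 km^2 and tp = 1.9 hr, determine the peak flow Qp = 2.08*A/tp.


SCS formula: Qp = 2.08 * A / tp.
Qp = 2.08 * 42 / 1.9
   = 87.36 / 1.9
   = 45.98 m^3/s per cm.

45.98


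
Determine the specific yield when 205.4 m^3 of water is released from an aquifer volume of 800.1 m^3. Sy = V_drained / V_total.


Specific yield Sy = Volume drained / Total volume.
Sy = 205.4 / 800.1
   = 0.2567.

0.2567


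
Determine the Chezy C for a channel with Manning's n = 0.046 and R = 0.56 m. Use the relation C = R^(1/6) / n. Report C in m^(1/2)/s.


The Chezy coefficient relates to Manning's n through C = R^(1/6) / n.
R^(1/6) = 0.56^(1/6) = 0.907886.
C = 0.907886 / 0.046 = 19.74 m^(1/2)/s.

19.74


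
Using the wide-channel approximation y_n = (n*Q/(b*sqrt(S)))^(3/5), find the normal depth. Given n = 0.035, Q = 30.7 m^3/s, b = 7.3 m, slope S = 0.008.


We use the wide-channel approximation y_n = (n*Q/(b*sqrt(S)))^(3/5).
sqrt(S) = sqrt(0.008) = 0.089443.
Numerator: n*Q = 0.035 * 30.7 = 1.0745.
Denominator: b*sqrt(S) = 7.3 * 0.089443 = 0.652934.
arg = 1.6457.
y_n = 1.6457^(3/5) = 1.3484 m.

1.3484


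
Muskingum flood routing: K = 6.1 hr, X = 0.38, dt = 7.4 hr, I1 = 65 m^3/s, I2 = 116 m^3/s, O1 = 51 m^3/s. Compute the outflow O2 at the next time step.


Muskingum coefficients:
denom = 2*K*(1-X) + dt = 2*6.1*(1-0.38) + 7.4 = 14.964.
C0 = (dt - 2*K*X)/denom = (7.4 - 2*6.1*0.38)/14.964 = 0.1847.
C1 = (dt + 2*K*X)/denom = (7.4 + 2*6.1*0.38)/14.964 = 0.8043.
C2 = (2*K*(1-X) - dt)/denom = 0.011.
O2 = C0*I2 + C1*I1 + C2*O1
   = 0.1847*116 + 0.8043*65 + 0.011*51
   = 74.27 m^3/s.

74.27


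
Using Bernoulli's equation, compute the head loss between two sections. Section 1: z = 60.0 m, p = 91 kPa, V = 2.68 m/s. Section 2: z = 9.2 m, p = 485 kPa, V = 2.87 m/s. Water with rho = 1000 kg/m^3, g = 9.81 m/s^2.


Total head at each section: H = z + p/(rho*g) + V^2/(2g).
H1 = 60.0 + 91*1000/(1000*9.81) + 2.68^2/(2*9.81)
   = 60.0 + 9.276 + 0.3661
   = 69.642 m.
H2 = 9.2 + 485*1000/(1000*9.81) + 2.87^2/(2*9.81)
   = 9.2 + 49.439 + 0.4198
   = 59.059 m.
h_L = H1 - H2 = 69.642 - 59.059 = 10.583 m.

10.583


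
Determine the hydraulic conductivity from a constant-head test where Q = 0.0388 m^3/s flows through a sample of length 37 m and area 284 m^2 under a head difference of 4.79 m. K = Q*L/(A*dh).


From K = Q*L / (A*dh):
Numerator: Q*L = 0.0388 * 37 = 1.4356.
Denominator: A*dh = 284 * 4.79 = 1360.36.
K = 1.4356 / 1360.36 = 0.001055 m/s.

0.001055


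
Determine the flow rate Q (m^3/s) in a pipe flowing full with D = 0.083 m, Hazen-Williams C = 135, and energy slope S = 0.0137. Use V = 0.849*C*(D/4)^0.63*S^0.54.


For a full circular pipe, R = D/4 = 0.083/4 = 0.0208 m.
V = 0.849 * 135 * 0.0208^0.63 * 0.0137^0.54
  = 0.849 * 135 * 0.087041 * 0.098589
  = 0.9835 m/s.
Pipe area A = pi*D^2/4 = pi*0.083^2/4 = 0.0054 m^2.
Q = A * V = 0.0054 * 0.9835 = 0.0053 m^3/s.

0.0053


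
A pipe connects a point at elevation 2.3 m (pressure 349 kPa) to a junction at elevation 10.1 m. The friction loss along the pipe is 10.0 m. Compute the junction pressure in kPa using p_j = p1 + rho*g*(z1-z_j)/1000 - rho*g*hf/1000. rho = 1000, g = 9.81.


Junction pressure: p_j = p1 + rho*g*(z1 - z_j)/1000 - rho*g*hf/1000.
Elevation term = 1000*9.81*(2.3 - 10.1)/1000 = -76.518 kPa.
Friction term = 1000*9.81*10.0/1000 = 98.1 kPa.
p_j = 349 + -76.518 - 98.1 = 174.38 kPa.

174.38


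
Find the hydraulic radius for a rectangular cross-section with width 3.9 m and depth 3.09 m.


For a rectangular section:
Flow area A = b * y = 3.9 * 3.09 = 12.05 m^2.
Wetted perimeter P = b + 2y = 3.9 + 2*3.09 = 10.08 m.
Hydraulic radius R = A/P = 12.05 / 10.08 = 1.1955 m.

1.1955


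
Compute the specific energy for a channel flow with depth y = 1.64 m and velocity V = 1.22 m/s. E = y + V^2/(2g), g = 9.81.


Specific energy E = y + V^2/(2g).
Velocity head = V^2/(2g) = 1.22^2 / (2*9.81) = 1.4884 / 19.62 = 0.0759 m.
E = 1.64 + 0.0759 = 1.7159 m.

1.7159


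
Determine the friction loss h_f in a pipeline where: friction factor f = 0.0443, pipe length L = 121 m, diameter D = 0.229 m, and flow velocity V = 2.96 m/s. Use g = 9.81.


Darcy-Weisbach equation: h_f = f * (L/D) * V^2/(2g).
f * L/D = 0.0443 * 121/0.229 = 23.4074.
V^2/(2g) = 2.96^2 / (2*9.81) = 8.7616 / 19.62 = 0.4466 m.
h_f = 23.4074 * 0.4466 = 10.453 m.

10.453


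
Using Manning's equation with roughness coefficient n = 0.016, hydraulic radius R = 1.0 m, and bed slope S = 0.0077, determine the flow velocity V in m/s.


Manning's equation gives V = (1/n) * R^(2/3) * S^(1/2).
First, compute R^(2/3) = 1.0^(2/3) = 1.0.
Next, S^(1/2) = 0.0077^(1/2) = 0.08775.
Then 1/n = 1/0.016 = 62.5.
V = 62.5 * 1.0 * 0.08775 = 5.4844 m/s.

5.4844


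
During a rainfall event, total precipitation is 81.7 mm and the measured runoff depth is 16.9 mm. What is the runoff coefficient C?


The runoff coefficient C = runoff depth / rainfall depth.
C = 16.9 / 81.7
  = 0.2069.

0.2069


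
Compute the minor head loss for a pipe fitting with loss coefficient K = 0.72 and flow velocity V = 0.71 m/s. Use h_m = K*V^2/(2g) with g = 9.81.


Minor loss formula: h_m = K * V^2/(2g).
V^2 = 0.71^2 = 0.5041.
V^2/(2g) = 0.5041 / 19.62 = 0.0257 m.
h_m = 0.72 * 0.0257 = 0.0185 m.

0.0185


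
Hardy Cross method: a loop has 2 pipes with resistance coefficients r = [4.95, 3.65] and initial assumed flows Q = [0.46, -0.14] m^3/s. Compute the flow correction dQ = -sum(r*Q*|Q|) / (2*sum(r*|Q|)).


Numerator terms (r*Q*|Q|): 4.95*0.46*|0.46| = 1.0474; 3.65*-0.14*|-0.14| = -0.0715.
Sum of numerator = 0.9759.
Denominator terms (r*|Q|): 4.95*|0.46| = 2.277; 3.65*|-0.14| = 0.511.
2 * sum of denominator = 2 * 2.788 = 5.576.
dQ = -0.9759 / 5.576 = -0.175 m^3/s.

-0.175


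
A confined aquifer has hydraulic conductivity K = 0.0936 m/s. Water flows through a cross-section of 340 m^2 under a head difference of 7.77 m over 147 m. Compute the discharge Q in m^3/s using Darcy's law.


Darcy's law: Q = K * A * i, where i = dh/L.
Hydraulic gradient i = 7.77 / 147 = 0.052857.
Q = 0.0936 * 340 * 0.052857
  = 1.6821 m^3/s.

1.6821


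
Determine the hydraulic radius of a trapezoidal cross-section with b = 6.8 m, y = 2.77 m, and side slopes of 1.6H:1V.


For a trapezoidal section with side slope z:
A = (b + z*y)*y = (6.8 + 1.6*2.77)*2.77 = 31.113 m^2.
P = b + 2*y*sqrt(1 + z^2) = 6.8 + 2*2.77*sqrt(1 + 1.6^2) = 17.253 m.
R = A/P = 31.113 / 17.253 = 1.8033 m.

1.8033


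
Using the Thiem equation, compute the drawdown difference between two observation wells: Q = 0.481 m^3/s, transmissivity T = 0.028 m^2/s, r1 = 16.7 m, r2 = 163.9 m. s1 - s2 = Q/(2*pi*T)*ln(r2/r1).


Thiem equation: s1 - s2 = Q/(2*pi*T) * ln(r2/r1).
ln(r2/r1) = ln(163.9/16.7) = 2.2838.
Q/(2*pi*T) = 0.481 / (2*pi*0.028) = 0.481 / 0.1759 = 2.7341.
s1 - s2 = 2.7341 * 2.2838 = 6.2442 m.

6.2442


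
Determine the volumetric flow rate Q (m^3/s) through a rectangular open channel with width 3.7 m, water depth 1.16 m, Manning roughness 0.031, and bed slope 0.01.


For a rectangular channel, the cross-sectional area A = b * y = 3.7 * 1.16 = 4.29 m^2.
The wetted perimeter P = b + 2y = 3.7 + 2*1.16 = 6.02 m.
Hydraulic radius R = A/P = 4.29/6.02 = 0.713 m.
Velocity V = (1/n)*R^(2/3)*S^(1/2) = (1/0.031)*0.713^(2/3)*0.01^(1/2) = 2.5744 m/s.
Discharge Q = A * V = 4.29 * 2.5744 = 11.049 m^3/s.

11.049


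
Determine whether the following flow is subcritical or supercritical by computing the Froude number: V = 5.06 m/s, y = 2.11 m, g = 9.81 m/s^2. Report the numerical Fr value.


The Froude number is defined as Fr = V / sqrt(g*y).
g*y = 9.81 * 2.11 = 20.6991.
sqrt(g*y) = sqrt(20.6991) = 4.5496.
Fr = 5.06 / 4.5496 = 1.1122.
Since Fr > 1, the flow is supercritical.

1.1122


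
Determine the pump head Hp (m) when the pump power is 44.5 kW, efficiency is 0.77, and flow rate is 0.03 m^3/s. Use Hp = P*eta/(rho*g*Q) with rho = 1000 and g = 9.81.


Pump head formula: Hp = P * eta / (rho * g * Q).
Numerator: P * eta = 44.5 * 1000 * 0.77 = 34265.0 W.
Denominator: rho * g * Q = 1000 * 9.81 * 0.03 = 294.3.
Hp = 34265.0 / 294.3 = 116.43 m.

116.43


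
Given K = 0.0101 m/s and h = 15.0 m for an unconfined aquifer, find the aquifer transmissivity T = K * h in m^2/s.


Transmissivity is defined as T = K * h.
T = 0.0101 * 15.0
  = 0.1515 m^2/s.

0.1515


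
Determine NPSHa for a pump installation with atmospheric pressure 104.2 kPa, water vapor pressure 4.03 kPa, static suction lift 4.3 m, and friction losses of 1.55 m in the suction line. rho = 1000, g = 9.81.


NPSHa = p_atm/(rho*g) - z_s - hf_s - p_vap/(rho*g).
p_atm/(rho*g) = 104.2*1000 / (1000*9.81) = 10.622 m.
p_vap/(rho*g) = 4.03*1000 / (1000*9.81) = 0.411 m.
NPSHa = 10.622 - 4.3 - 1.55 - 0.411
      = 4.36 m.

4.36


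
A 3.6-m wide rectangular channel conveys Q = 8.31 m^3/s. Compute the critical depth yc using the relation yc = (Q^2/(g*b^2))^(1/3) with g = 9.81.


Using yc = (Q^2 / (g * b^2))^(1/3):
Q^2 = 8.31^2 = 69.06.
g * b^2 = 9.81 * 3.6^2 = 9.81 * 12.96 = 127.14.
Q^2 / (g*b^2) = 69.06 / 127.14 = 0.5432.
yc = 0.5432^(1/3) = 0.8159 m.

0.8159


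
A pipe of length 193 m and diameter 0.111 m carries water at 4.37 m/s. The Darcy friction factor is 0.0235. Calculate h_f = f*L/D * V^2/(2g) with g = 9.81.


Darcy-Weisbach equation: h_f = f * (L/D) * V^2/(2g).
f * L/D = 0.0235 * 193/0.111 = 40.8604.
V^2/(2g) = 4.37^2 / (2*9.81) = 19.0969 / 19.62 = 0.9733 m.
h_f = 40.8604 * 0.9733 = 39.771 m.

39.771


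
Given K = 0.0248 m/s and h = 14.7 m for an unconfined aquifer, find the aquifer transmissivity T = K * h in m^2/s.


Transmissivity is defined as T = K * h.
T = 0.0248 * 14.7
  = 0.3646 m^2/s.

0.3646


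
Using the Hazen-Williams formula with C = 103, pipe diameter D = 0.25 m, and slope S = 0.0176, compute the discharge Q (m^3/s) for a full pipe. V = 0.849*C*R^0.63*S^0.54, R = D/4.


For a full circular pipe, R = D/4 = 0.25/4 = 0.0625 m.
V = 0.849 * 103 * 0.0625^0.63 * 0.0176^0.54
  = 0.849 * 103 * 0.174343 * 0.11287
  = 1.7208 m/s.
Pipe area A = pi*D^2/4 = pi*0.25^2/4 = 0.0491 m^2.
Q = A * V = 0.0491 * 1.7208 = 0.0845 m^3/s.

0.0845


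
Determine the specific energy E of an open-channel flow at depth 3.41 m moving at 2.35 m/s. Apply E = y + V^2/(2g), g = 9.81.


Specific energy E = y + V^2/(2g).
Velocity head = V^2/(2g) = 2.35^2 / (2*9.81) = 5.5225 / 19.62 = 0.2815 m.
E = 3.41 + 0.2815 = 3.6915 m.

3.6915


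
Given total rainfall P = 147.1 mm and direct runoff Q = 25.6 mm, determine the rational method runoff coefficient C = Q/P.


The runoff coefficient C = runoff depth / rainfall depth.
C = 25.6 / 147.1
  = 0.174.

0.174


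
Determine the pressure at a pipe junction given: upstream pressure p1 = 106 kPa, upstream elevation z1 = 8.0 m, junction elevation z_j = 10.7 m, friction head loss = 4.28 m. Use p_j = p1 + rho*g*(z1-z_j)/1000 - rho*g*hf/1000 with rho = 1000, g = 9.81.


Junction pressure: p_j = p1 + rho*g*(z1 - z_j)/1000 - rho*g*hf/1000.
Elevation term = 1000*9.81*(8.0 - 10.7)/1000 = -26.487 kPa.
Friction term = 1000*9.81*4.28/1000 = 41.987 kPa.
p_j = 106 + -26.487 - 41.987 = 37.53 kPa.

37.53


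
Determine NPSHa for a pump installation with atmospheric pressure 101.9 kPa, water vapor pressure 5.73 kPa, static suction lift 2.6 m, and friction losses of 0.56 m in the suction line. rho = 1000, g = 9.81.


NPSHa = p_atm/(rho*g) - z_s - hf_s - p_vap/(rho*g).
p_atm/(rho*g) = 101.9*1000 / (1000*9.81) = 10.387 m.
p_vap/(rho*g) = 5.73*1000 / (1000*9.81) = 0.584 m.
NPSHa = 10.387 - 2.6 - 0.56 - 0.584
      = 6.64 m.

6.64


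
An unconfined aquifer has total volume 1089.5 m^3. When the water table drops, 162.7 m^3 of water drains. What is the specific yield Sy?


Specific yield Sy = Volume drained / Total volume.
Sy = 162.7 / 1089.5
   = 0.1493.

0.1493


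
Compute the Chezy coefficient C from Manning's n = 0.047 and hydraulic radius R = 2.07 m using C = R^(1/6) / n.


The Chezy coefficient relates to Manning's n through C = R^(1/6) / n.
R^(1/6) = 2.07^(1/6) = 1.128916.
C = 1.128916 / 0.047 = 24.02 m^(1/2)/s.

24.02


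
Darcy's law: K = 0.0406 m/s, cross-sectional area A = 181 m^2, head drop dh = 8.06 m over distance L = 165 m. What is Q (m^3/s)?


Darcy's law: Q = K * A * i, where i = dh/L.
Hydraulic gradient i = 8.06 / 165 = 0.048848.
Q = 0.0406 * 181 * 0.048848
  = 0.359 m^3/s.

0.359


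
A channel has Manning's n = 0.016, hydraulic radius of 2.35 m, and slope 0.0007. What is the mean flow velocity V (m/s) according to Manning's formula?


Manning's equation gives V = (1/n) * R^(2/3) * S^(1/2).
First, compute R^(2/3) = 2.35^(2/3) = 1.7676.
Next, S^(1/2) = 0.0007^(1/2) = 0.026458.
Then 1/n = 1/0.016 = 62.5.
V = 62.5 * 1.7676 * 0.026458 = 2.9229 m/s.

2.9229


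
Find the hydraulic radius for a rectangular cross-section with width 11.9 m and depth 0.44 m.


For a rectangular section:
Flow area A = b * y = 11.9 * 0.44 = 5.24 m^2.
Wetted perimeter P = b + 2y = 11.9 + 2*0.44 = 12.78 m.
Hydraulic radius R = A/P = 5.24 / 12.78 = 0.4097 m.

0.4097


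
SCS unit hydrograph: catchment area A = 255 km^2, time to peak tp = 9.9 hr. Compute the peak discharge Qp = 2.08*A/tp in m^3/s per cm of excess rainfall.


SCS formula: Qp = 2.08 * A / tp.
Qp = 2.08 * 255 / 9.9
   = 530.4 / 9.9
   = 53.58 m^3/s per cm.

53.58


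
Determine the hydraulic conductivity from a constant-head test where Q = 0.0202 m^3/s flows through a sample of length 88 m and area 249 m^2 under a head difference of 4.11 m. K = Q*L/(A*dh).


From K = Q*L / (A*dh):
Numerator: Q*L = 0.0202 * 88 = 1.7776.
Denominator: A*dh = 249 * 4.11 = 1023.39.
K = 1.7776 / 1023.39 = 0.001737 m/s.

0.001737


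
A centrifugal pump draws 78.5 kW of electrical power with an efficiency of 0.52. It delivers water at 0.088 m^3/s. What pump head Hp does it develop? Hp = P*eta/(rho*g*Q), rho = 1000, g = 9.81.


Pump head formula: Hp = P * eta / (rho * g * Q).
Numerator: P * eta = 78.5 * 1000 * 0.52 = 40820.0 W.
Denominator: rho * g * Q = 1000 * 9.81 * 0.088 = 863.28.
Hp = 40820.0 / 863.28 = 47.28 m.

47.28


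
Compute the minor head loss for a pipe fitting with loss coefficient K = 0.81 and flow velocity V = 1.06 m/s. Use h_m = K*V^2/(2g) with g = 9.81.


Minor loss formula: h_m = K * V^2/(2g).
V^2 = 1.06^2 = 1.1236.
V^2/(2g) = 1.1236 / 19.62 = 0.0573 m.
h_m = 0.81 * 0.0573 = 0.0464 m.

0.0464


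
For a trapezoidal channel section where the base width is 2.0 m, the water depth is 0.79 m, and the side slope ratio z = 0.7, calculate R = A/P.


For a trapezoidal section with side slope z:
A = (b + z*y)*y = (2.0 + 0.7*0.79)*0.79 = 2.017 m^2.
P = b + 2*y*sqrt(1 + z^2) = 2.0 + 2*0.79*sqrt(1 + 0.7^2) = 3.929 m.
R = A/P = 2.017 / 3.929 = 0.5134 m.

0.5134


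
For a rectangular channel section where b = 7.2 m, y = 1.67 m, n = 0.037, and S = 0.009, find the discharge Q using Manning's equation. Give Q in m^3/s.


For a rectangular channel, the cross-sectional area A = b * y = 7.2 * 1.67 = 12.02 m^2.
The wetted perimeter P = b + 2y = 7.2 + 2*1.67 = 10.54 m.
Hydraulic radius R = A/P = 12.02/10.54 = 1.1408 m.
Velocity V = (1/n)*R^(2/3)*S^(1/2) = (1/0.037)*1.1408^(2/3)*0.009^(1/2) = 2.7994 m/s.
Discharge Q = A * V = 12.02 * 2.7994 = 33.659 m^3/s.

33.659


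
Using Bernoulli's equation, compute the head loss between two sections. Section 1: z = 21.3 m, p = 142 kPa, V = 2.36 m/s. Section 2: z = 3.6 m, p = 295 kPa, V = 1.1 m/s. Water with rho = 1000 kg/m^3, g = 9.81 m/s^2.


Total head at each section: H = z + p/(rho*g) + V^2/(2g).
H1 = 21.3 + 142*1000/(1000*9.81) + 2.36^2/(2*9.81)
   = 21.3 + 14.475 + 0.2839
   = 36.059 m.
H2 = 3.6 + 295*1000/(1000*9.81) + 1.1^2/(2*9.81)
   = 3.6 + 30.071 + 0.0617
   = 33.733 m.
h_L = H1 - H2 = 36.059 - 33.733 = 2.326 m.

2.326


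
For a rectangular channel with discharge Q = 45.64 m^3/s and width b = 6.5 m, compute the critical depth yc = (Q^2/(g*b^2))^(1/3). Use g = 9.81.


Using yc = (Q^2 / (g * b^2))^(1/3):
Q^2 = 45.64^2 = 2083.01.
g * b^2 = 9.81 * 6.5^2 = 9.81 * 42.25 = 414.47.
Q^2 / (g*b^2) = 2083.01 / 414.47 = 5.0257.
yc = 5.0257^(1/3) = 1.7129 m.

1.7129


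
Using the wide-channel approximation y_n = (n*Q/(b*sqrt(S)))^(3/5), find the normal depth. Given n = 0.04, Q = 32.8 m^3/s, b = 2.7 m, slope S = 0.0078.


We use the wide-channel approximation y_n = (n*Q/(b*sqrt(S)))^(3/5).
sqrt(S) = sqrt(0.0078) = 0.088318.
Numerator: n*Q = 0.04 * 32.8 = 1.312.
Denominator: b*sqrt(S) = 2.7 * 0.088318 = 0.238459.
arg = 5.502.
y_n = 5.502^(3/5) = 2.7817 m.

2.7817


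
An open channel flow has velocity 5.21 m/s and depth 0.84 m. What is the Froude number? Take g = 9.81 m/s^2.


The Froude number is defined as Fr = V / sqrt(g*y).
g*y = 9.81 * 0.84 = 8.2404.
sqrt(g*y) = sqrt(8.2404) = 2.8706.
Fr = 5.21 / 2.8706 = 1.8149.

1.8149


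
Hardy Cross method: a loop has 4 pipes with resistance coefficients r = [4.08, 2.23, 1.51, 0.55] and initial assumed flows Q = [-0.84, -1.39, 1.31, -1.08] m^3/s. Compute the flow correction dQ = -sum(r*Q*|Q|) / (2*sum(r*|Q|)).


Numerator terms (r*Q*|Q|): 4.08*-0.84*|-0.84| = -2.8788; 2.23*-1.39*|-1.39| = -4.3086; 1.51*1.31*|1.31| = 2.5913; 0.55*-1.08*|-1.08| = -0.6415.
Sum of numerator = -5.2376.
Denominator terms (r*|Q|): 4.08*|-0.84| = 3.4272; 2.23*|-1.39| = 3.0997; 1.51*|1.31| = 1.9781; 0.55*|-1.08| = 0.594.
2 * sum of denominator = 2 * 9.099 = 18.198.
dQ = --5.2376 / 18.198 = 0.2878 m^3/s.

0.2878


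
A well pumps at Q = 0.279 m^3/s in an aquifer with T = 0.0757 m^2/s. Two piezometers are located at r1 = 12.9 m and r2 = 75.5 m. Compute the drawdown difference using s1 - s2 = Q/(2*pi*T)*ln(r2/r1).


Thiem equation: s1 - s2 = Q/(2*pi*T) * ln(r2/r1).
ln(r2/r1) = ln(75.5/12.9) = 1.7669.
Q/(2*pi*T) = 0.279 / (2*pi*0.0757) = 0.279 / 0.4756 = 0.5866.
s1 - s2 = 0.5866 * 1.7669 = 1.0364 m.

1.0364


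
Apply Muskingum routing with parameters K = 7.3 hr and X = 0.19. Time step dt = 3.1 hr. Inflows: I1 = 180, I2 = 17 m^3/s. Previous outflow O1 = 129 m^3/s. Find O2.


Muskingum coefficients:
denom = 2*K*(1-X) + dt = 2*7.3*(1-0.19) + 3.1 = 14.926.
C0 = (dt - 2*K*X)/denom = (3.1 - 2*7.3*0.19)/14.926 = 0.0218.
C1 = (dt + 2*K*X)/denom = (3.1 + 2*7.3*0.19)/14.926 = 0.3935.
C2 = (2*K*(1-X) - dt)/denom = 0.5846.
O2 = C0*I2 + C1*I1 + C2*O1
   = 0.0218*17 + 0.3935*180 + 0.5846*129
   = 146.62 m^3/s.

146.62


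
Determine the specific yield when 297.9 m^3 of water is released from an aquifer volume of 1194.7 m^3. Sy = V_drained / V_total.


Specific yield Sy = Volume drained / Total volume.
Sy = 297.9 / 1194.7
   = 0.2494.

0.2494


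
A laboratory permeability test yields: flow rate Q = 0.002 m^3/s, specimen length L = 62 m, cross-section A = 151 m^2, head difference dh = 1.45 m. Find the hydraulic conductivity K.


From K = Q*L / (A*dh):
Numerator: Q*L = 0.002 * 62 = 0.124.
Denominator: A*dh = 151 * 1.45 = 218.95.
K = 0.124 / 218.95 = 0.000566 m/s.

0.000566


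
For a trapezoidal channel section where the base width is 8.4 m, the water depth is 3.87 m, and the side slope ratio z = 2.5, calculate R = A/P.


For a trapezoidal section with side slope z:
A = (b + z*y)*y = (8.4 + 2.5*3.87)*3.87 = 69.95 m^2.
P = b + 2*y*sqrt(1 + z^2) = 8.4 + 2*3.87*sqrt(1 + 2.5^2) = 29.241 m.
R = A/P = 69.95 / 29.241 = 2.3922 m.

2.3922


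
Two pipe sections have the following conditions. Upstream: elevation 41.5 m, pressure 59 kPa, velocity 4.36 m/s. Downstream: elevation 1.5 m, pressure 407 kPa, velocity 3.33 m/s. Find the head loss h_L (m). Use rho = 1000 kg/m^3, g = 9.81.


Total head at each section: H = z + p/(rho*g) + V^2/(2g).
H1 = 41.5 + 59*1000/(1000*9.81) + 4.36^2/(2*9.81)
   = 41.5 + 6.014 + 0.9689
   = 48.483 m.
H2 = 1.5 + 407*1000/(1000*9.81) + 3.33^2/(2*9.81)
   = 1.5 + 41.488 + 0.5652
   = 43.553 m.
h_L = H1 - H2 = 48.483 - 43.553 = 4.93 m.

4.93


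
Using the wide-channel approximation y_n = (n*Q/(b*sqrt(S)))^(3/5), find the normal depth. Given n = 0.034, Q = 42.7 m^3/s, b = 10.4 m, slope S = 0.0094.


We use the wide-channel approximation y_n = (n*Q/(b*sqrt(S)))^(3/5).
sqrt(S) = sqrt(0.0094) = 0.096954.
Numerator: n*Q = 0.034 * 42.7 = 1.4518.
Denominator: b*sqrt(S) = 10.4 * 0.096954 = 1.008322.
arg = 1.4398.
y_n = 1.4398^(3/5) = 1.2445 m.

1.2445


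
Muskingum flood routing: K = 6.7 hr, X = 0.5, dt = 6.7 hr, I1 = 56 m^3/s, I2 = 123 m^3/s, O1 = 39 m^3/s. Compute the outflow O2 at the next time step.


Muskingum coefficients:
denom = 2*K*(1-X) + dt = 2*6.7*(1-0.5) + 6.7 = 13.4.
C0 = (dt - 2*K*X)/denom = (6.7 - 2*6.7*0.5)/13.4 = 0.0.
C1 = (dt + 2*K*X)/denom = (6.7 + 2*6.7*0.5)/13.4 = 1.0.
C2 = (2*K*(1-X) - dt)/denom = 0.0.
O2 = C0*I2 + C1*I1 + C2*O1
   = 0.0*123 + 1.0*56 + 0.0*39
   = 56.0 m^3/s.

56.0


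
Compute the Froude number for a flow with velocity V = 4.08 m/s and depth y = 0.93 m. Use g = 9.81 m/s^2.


The Froude number is defined as Fr = V / sqrt(g*y).
g*y = 9.81 * 0.93 = 9.1233.
sqrt(g*y) = sqrt(9.1233) = 3.0205.
Fr = 4.08 / 3.0205 = 1.3508.

1.3508


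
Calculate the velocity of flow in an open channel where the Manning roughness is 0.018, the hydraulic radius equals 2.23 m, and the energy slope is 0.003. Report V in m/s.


Manning's equation gives V = (1/n) * R^(2/3) * S^(1/2).
First, compute R^(2/3) = 2.23^(2/3) = 1.7069.
Next, S^(1/2) = 0.003^(1/2) = 0.054772.
Then 1/n = 1/0.018 = 55.56.
V = 55.56 * 1.7069 * 0.054772 = 5.1939 m/s.

5.1939


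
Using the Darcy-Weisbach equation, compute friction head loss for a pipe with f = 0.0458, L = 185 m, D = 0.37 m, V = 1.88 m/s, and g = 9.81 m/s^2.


Darcy-Weisbach equation: h_f = f * (L/D) * V^2/(2g).
f * L/D = 0.0458 * 185/0.37 = 22.9.
V^2/(2g) = 1.88^2 / (2*9.81) = 3.5344 / 19.62 = 0.1801 m.
h_f = 22.9 * 0.1801 = 4.125 m.

4.125


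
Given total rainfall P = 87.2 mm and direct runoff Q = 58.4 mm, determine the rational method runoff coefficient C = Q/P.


The runoff coefficient C = runoff depth / rainfall depth.
C = 58.4 / 87.2
  = 0.6697.

0.6697


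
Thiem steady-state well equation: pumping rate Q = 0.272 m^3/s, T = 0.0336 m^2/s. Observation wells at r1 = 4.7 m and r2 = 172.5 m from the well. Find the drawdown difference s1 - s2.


Thiem equation: s1 - s2 = Q/(2*pi*T) * ln(r2/r1).
ln(r2/r1) = ln(172.5/4.7) = 3.6028.
Q/(2*pi*T) = 0.272 / (2*pi*0.0336) = 0.272 / 0.2111 = 1.2884.
s1 - s2 = 1.2884 * 3.6028 = 4.6419 m.

4.6419


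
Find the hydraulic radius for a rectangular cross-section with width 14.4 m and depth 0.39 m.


For a rectangular section:
Flow area A = b * y = 14.4 * 0.39 = 5.62 m^2.
Wetted perimeter P = b + 2y = 14.4 + 2*0.39 = 15.18 m.
Hydraulic radius R = A/P = 5.62 / 15.18 = 0.37 m.

0.37


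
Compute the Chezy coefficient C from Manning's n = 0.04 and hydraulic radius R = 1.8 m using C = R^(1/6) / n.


The Chezy coefficient relates to Manning's n through C = R^(1/6) / n.
R^(1/6) = 1.8^(1/6) = 1.102924.
C = 1.102924 / 0.04 = 27.57 m^(1/2)/s.

27.57


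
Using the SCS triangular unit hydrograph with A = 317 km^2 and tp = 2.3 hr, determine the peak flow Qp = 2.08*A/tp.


SCS formula: Qp = 2.08 * A / tp.
Qp = 2.08 * 317 / 2.3
   = 659.36 / 2.3
   = 286.68 m^3/s per cm.

286.68


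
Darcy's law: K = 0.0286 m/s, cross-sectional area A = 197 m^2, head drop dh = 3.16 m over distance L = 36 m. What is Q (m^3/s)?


Darcy's law: Q = K * A * i, where i = dh/L.
Hydraulic gradient i = 3.16 / 36 = 0.087778.
Q = 0.0286 * 197 * 0.087778
  = 0.4946 m^3/s.

0.4946


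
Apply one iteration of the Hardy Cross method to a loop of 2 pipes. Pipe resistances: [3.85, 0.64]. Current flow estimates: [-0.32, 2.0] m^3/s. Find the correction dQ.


Numerator terms (r*Q*|Q|): 3.85*-0.32*|-0.32| = -0.3942; 0.64*2.0*|2.0| = 2.56.
Sum of numerator = 2.1658.
Denominator terms (r*|Q|): 3.85*|-0.32| = 1.232; 0.64*|2.0| = 1.28.
2 * sum of denominator = 2 * 2.512 = 5.024.
dQ = -2.1658 / 5.024 = -0.4311 m^3/s.

-0.4311


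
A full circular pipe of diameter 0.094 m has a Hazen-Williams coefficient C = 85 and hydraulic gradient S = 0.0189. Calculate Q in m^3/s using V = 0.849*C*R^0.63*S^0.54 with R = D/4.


For a full circular pipe, R = D/4 = 0.094/4 = 0.0235 m.
V = 0.849 * 85 * 0.0235^0.63 * 0.0189^0.54
  = 0.849 * 85 * 0.09414 * 0.117298
  = 0.7969 m/s.
Pipe area A = pi*D^2/4 = pi*0.094^2/4 = 0.0069 m^2.
Q = A * V = 0.0069 * 0.7969 = 0.0055 m^3/s.

0.0055


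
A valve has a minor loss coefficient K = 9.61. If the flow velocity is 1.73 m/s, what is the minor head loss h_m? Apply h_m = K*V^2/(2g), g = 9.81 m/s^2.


Minor loss formula: h_m = K * V^2/(2g).
V^2 = 1.73^2 = 2.9929.
V^2/(2g) = 2.9929 / 19.62 = 0.1525 m.
h_m = 9.61 * 0.1525 = 1.4659 m.

1.4659


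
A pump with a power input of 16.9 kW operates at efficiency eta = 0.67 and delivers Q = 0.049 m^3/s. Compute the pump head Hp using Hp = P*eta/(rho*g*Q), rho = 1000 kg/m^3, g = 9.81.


Pump head formula: Hp = P * eta / (rho * g * Q).
Numerator: P * eta = 16.9 * 1000 * 0.67 = 11323.0 W.
Denominator: rho * g * Q = 1000 * 9.81 * 0.049 = 480.69.
Hp = 11323.0 / 480.69 = 23.56 m.

23.56


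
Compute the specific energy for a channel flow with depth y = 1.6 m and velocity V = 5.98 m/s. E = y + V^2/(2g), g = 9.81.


Specific energy E = y + V^2/(2g).
Velocity head = V^2/(2g) = 5.98^2 / (2*9.81) = 35.7604 / 19.62 = 1.8227 m.
E = 1.6 + 1.8227 = 3.4227 m.

3.4227


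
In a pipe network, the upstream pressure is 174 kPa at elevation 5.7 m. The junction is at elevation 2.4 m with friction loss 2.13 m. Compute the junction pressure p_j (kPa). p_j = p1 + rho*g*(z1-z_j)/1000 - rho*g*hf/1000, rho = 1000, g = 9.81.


Junction pressure: p_j = p1 + rho*g*(z1 - z_j)/1000 - rho*g*hf/1000.
Elevation term = 1000*9.81*(5.7 - 2.4)/1000 = 32.373 kPa.
Friction term = 1000*9.81*2.13/1000 = 20.895 kPa.
p_j = 174 + 32.373 - 20.895 = 185.48 kPa.

185.48


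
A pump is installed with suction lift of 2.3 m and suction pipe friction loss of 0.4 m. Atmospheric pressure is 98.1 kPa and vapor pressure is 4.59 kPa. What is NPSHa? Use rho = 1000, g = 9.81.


NPSHa = p_atm/(rho*g) - z_s - hf_s - p_vap/(rho*g).
p_atm/(rho*g) = 98.1*1000 / (1000*9.81) = 10.0 m.
p_vap/(rho*g) = 4.59*1000 / (1000*9.81) = 0.468 m.
NPSHa = 10.0 - 2.3 - 0.4 - 0.468
      = 6.83 m.

6.83


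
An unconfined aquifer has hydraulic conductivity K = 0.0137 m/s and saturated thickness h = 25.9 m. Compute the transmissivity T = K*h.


Transmissivity is defined as T = K * h.
T = 0.0137 * 25.9
  = 0.3548 m^2/s.

0.3548


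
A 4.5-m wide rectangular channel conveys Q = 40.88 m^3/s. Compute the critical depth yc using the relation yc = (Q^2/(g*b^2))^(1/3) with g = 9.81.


Using yc = (Q^2 / (g * b^2))^(1/3):
Q^2 = 40.88^2 = 1671.17.
g * b^2 = 9.81 * 4.5^2 = 9.81 * 20.25 = 198.65.
Q^2 / (g*b^2) = 1671.17 / 198.65 = 8.4126.
yc = 8.4126^(1/3) = 2.0338 m.

2.0338


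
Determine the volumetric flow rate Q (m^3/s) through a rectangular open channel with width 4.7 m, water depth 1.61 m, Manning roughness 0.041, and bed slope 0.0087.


For a rectangular channel, the cross-sectional area A = b * y = 4.7 * 1.61 = 7.57 m^2.
The wetted perimeter P = b + 2y = 4.7 + 2*1.61 = 7.92 m.
Hydraulic radius R = A/P = 7.57/7.92 = 0.9554 m.
Velocity V = (1/n)*R^(2/3)*S^(1/2) = (1/0.041)*0.9554^(2/3)*0.0087^(1/2) = 2.2069 m/s.
Discharge Q = A * V = 7.57 * 2.2069 = 16.699 m^3/s.

16.699


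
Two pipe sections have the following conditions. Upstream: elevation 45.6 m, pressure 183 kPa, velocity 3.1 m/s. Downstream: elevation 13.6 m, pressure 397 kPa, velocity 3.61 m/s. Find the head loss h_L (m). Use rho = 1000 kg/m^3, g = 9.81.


Total head at each section: H = z + p/(rho*g) + V^2/(2g).
H1 = 45.6 + 183*1000/(1000*9.81) + 3.1^2/(2*9.81)
   = 45.6 + 18.654 + 0.4898
   = 64.744 m.
H2 = 13.6 + 397*1000/(1000*9.81) + 3.61^2/(2*9.81)
   = 13.6 + 40.469 + 0.6642
   = 54.733 m.
h_L = H1 - H2 = 64.744 - 54.733 = 10.011 m.

10.011


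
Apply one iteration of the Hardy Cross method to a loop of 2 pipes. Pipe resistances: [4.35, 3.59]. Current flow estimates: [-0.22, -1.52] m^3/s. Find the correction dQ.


Numerator terms (r*Q*|Q|): 4.35*-0.22*|-0.22| = -0.2105; 3.59*-1.52*|-1.52| = -8.2943.
Sum of numerator = -8.5049.
Denominator terms (r*|Q|): 4.35*|-0.22| = 0.957; 3.59*|-1.52| = 5.4568.
2 * sum of denominator = 2 * 6.4138 = 12.8276.
dQ = --8.5049 / 12.8276 = 0.663 m^3/s.

0.663


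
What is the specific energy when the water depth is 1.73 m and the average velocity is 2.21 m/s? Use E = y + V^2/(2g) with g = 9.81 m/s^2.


Specific energy E = y + V^2/(2g).
Velocity head = V^2/(2g) = 2.21^2 / (2*9.81) = 4.8841 / 19.62 = 0.2489 m.
E = 1.73 + 0.2489 = 1.9789 m.

1.9789


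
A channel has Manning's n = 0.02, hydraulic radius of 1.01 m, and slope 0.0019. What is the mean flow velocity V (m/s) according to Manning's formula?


Manning's equation gives V = (1/n) * R^(2/3) * S^(1/2).
First, compute R^(2/3) = 1.01^(2/3) = 1.0067.
Next, S^(1/2) = 0.0019^(1/2) = 0.043589.
Then 1/n = 1/0.02 = 50.0.
V = 50.0 * 1.0067 * 0.043589 = 2.194 m/s.

2.194


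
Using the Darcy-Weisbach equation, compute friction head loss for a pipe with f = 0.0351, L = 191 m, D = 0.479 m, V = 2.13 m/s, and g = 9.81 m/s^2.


Darcy-Weisbach equation: h_f = f * (L/D) * V^2/(2g).
f * L/D = 0.0351 * 191/0.479 = 13.996.
V^2/(2g) = 2.13^2 / (2*9.81) = 4.5369 / 19.62 = 0.2312 m.
h_f = 13.996 * 0.2312 = 3.236 m.

3.236


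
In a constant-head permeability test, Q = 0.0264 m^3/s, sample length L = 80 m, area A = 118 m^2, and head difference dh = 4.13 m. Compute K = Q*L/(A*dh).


From K = Q*L / (A*dh):
Numerator: Q*L = 0.0264 * 80 = 2.112.
Denominator: A*dh = 118 * 4.13 = 487.34.
K = 2.112 / 487.34 = 0.004334 m/s.

0.004334


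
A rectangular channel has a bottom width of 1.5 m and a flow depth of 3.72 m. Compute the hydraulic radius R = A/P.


For a rectangular section:
Flow area A = b * y = 1.5 * 3.72 = 5.58 m^2.
Wetted perimeter P = b + 2y = 1.5 + 2*3.72 = 8.94 m.
Hydraulic radius R = A/P = 5.58 / 8.94 = 0.6242 m.

0.6242


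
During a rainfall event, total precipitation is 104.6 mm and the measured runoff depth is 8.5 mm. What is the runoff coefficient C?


The runoff coefficient C = runoff depth / rainfall depth.
C = 8.5 / 104.6
  = 0.0813.

0.0813


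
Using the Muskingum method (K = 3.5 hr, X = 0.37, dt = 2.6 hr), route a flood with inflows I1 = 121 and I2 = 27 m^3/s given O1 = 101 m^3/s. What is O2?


Muskingum coefficients:
denom = 2*K*(1-X) + dt = 2*3.5*(1-0.37) + 2.6 = 7.01.
C0 = (dt - 2*K*X)/denom = (2.6 - 2*3.5*0.37)/7.01 = 0.0014.
C1 = (dt + 2*K*X)/denom = (2.6 + 2*3.5*0.37)/7.01 = 0.7404.
C2 = (2*K*(1-X) - dt)/denom = 0.2582.
O2 = C0*I2 + C1*I1 + C2*O1
   = 0.0014*27 + 0.7404*121 + 0.2582*101
   = 115.7 m^3/s.

115.7


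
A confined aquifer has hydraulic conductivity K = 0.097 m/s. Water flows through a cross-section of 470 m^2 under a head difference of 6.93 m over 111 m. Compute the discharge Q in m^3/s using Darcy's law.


Darcy's law: Q = K * A * i, where i = dh/L.
Hydraulic gradient i = 6.93 / 111 = 0.062432.
Q = 0.097 * 470 * 0.062432
  = 2.8463 m^3/s.

2.8463


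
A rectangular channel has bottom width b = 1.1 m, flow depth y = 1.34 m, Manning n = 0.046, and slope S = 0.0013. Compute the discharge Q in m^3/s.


For a rectangular channel, the cross-sectional area A = b * y = 1.1 * 1.34 = 1.47 m^2.
The wetted perimeter P = b + 2y = 1.1 + 2*1.34 = 3.78 m.
Hydraulic radius R = A/P = 1.47/3.78 = 0.3899 m.
Velocity V = (1/n)*R^(2/3)*S^(1/2) = (1/0.046)*0.3899^(2/3)*0.0013^(1/2) = 0.4184 m/s.
Discharge Q = A * V = 1.47 * 0.4184 = 0.617 m^3/s.

0.617


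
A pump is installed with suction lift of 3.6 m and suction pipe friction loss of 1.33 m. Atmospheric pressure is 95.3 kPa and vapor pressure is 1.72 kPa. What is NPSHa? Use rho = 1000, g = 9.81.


NPSHa = p_atm/(rho*g) - z_s - hf_s - p_vap/(rho*g).
p_atm/(rho*g) = 95.3*1000 / (1000*9.81) = 9.715 m.
p_vap/(rho*g) = 1.72*1000 / (1000*9.81) = 0.175 m.
NPSHa = 9.715 - 3.6 - 1.33 - 0.175
      = 4.61 m.

4.61


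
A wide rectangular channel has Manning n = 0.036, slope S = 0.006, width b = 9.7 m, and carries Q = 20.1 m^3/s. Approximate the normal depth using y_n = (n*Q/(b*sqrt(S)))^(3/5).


We use the wide-channel approximation y_n = (n*Q/(b*sqrt(S)))^(3/5).
sqrt(S) = sqrt(0.006) = 0.07746.
Numerator: n*Q = 0.036 * 20.1 = 0.7236.
Denominator: b*sqrt(S) = 9.7 * 0.07746 = 0.751362.
arg = 0.9631.
y_n = 0.9631^(3/5) = 0.9777 m.

0.9777


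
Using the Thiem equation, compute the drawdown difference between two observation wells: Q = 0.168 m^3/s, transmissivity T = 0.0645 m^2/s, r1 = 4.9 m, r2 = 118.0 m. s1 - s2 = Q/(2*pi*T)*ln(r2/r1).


Thiem equation: s1 - s2 = Q/(2*pi*T) * ln(r2/r1).
ln(r2/r1) = ln(118.0/4.9) = 3.1814.
Q/(2*pi*T) = 0.168 / (2*pi*0.0645) = 0.168 / 0.4053 = 0.4145.
s1 - s2 = 0.4145 * 3.1814 = 1.3188 m.

1.3188


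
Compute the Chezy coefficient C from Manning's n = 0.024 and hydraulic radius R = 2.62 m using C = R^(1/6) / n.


The Chezy coefficient relates to Manning's n through C = R^(1/6) / n.
R^(1/6) = 2.62^(1/6) = 1.174132.
C = 1.174132 / 0.024 = 48.92 m^(1/2)/s.

48.92


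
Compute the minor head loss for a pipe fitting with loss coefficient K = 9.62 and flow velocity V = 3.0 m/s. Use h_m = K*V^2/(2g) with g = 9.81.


Minor loss formula: h_m = K * V^2/(2g).
V^2 = 3.0^2 = 9.0.
V^2/(2g) = 9.0 / 19.62 = 0.4587 m.
h_m = 9.62 * 0.4587 = 4.4128 m.

4.4128


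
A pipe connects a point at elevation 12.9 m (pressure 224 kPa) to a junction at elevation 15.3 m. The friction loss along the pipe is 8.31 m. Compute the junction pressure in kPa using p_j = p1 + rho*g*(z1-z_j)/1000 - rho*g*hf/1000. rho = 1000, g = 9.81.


Junction pressure: p_j = p1 + rho*g*(z1 - z_j)/1000 - rho*g*hf/1000.
Elevation term = 1000*9.81*(12.9 - 15.3)/1000 = -23.544 kPa.
Friction term = 1000*9.81*8.31/1000 = 81.521 kPa.
p_j = 224 + -23.544 - 81.521 = 118.93 kPa.

118.93


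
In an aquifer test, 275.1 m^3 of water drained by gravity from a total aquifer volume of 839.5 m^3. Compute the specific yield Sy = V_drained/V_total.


Specific yield Sy = Volume drained / Total volume.
Sy = 275.1 / 839.5
   = 0.3277.

0.3277


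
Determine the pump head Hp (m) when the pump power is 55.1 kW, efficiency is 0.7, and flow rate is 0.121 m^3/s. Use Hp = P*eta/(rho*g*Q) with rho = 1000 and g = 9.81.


Pump head formula: Hp = P * eta / (rho * g * Q).
Numerator: P * eta = 55.1 * 1000 * 0.7 = 38570.0 W.
Denominator: rho * g * Q = 1000 * 9.81 * 0.121 = 1187.01.
Hp = 38570.0 / 1187.01 = 32.49 m.

32.49


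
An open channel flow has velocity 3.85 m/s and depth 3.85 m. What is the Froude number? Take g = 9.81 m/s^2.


The Froude number is defined as Fr = V / sqrt(g*y).
g*y = 9.81 * 3.85 = 37.7685.
sqrt(g*y) = sqrt(37.7685) = 6.1456.
Fr = 3.85 / 6.1456 = 0.6265.

0.6265


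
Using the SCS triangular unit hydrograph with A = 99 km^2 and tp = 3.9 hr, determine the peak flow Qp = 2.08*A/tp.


SCS formula: Qp = 2.08 * A / tp.
Qp = 2.08 * 99 / 3.9
   = 205.92 / 3.9
   = 52.8 m^3/s per cm.

52.8


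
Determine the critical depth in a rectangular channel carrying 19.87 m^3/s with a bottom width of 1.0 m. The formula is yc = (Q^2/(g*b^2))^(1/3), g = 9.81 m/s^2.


Using yc = (Q^2 / (g * b^2))^(1/3):
Q^2 = 19.87^2 = 394.82.
g * b^2 = 9.81 * 1.0^2 = 9.81 * 1.0 = 9.81.
Q^2 / (g*b^2) = 394.82 / 9.81 = 40.2467.
yc = 40.2467^(1/3) = 3.427 m.

3.427


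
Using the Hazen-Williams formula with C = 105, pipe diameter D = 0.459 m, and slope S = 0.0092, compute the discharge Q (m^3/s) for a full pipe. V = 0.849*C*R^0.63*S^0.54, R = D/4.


For a full circular pipe, R = D/4 = 0.459/4 = 0.1148 m.
V = 0.849 * 105 * 0.1148^0.63 * 0.0092^0.54
  = 0.849 * 105 * 0.255649 * 0.079514
  = 1.8121 m/s.
Pipe area A = pi*D^2/4 = pi*0.459^2/4 = 0.1655 m^2.
Q = A * V = 0.1655 * 1.8121 = 0.2998 m^3/s.

0.2998


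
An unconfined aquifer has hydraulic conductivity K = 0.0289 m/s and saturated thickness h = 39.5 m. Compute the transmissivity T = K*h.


Transmissivity is defined as T = K * h.
T = 0.0289 * 39.5
  = 1.1415 m^2/s.

1.1415


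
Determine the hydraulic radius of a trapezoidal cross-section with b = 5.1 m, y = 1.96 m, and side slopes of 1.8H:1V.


For a trapezoidal section with side slope z:
A = (b + z*y)*y = (5.1 + 1.8*1.96)*1.96 = 16.911 m^2.
P = b + 2*y*sqrt(1 + z^2) = 5.1 + 2*1.96*sqrt(1 + 1.8^2) = 13.172 m.
R = A/P = 16.911 / 13.172 = 1.2839 m.

1.2839
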